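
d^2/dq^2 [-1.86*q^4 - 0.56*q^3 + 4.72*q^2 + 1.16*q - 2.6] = -22.32*q^2 - 3.36*q + 9.44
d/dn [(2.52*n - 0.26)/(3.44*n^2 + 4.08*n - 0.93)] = (-8.6688*n^2 + 1.7888*n - 1.2828)/(11.8336*n^4 + 28.0704*n^3 + 10.248*n^2 - 7.5888*n + 0.8649)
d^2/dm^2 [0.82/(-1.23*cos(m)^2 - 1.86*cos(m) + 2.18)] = (4.962312*(1 - cos(m)^2)^2 + 5.627988*cos(m)^3 + 14.11302*cos(m)^2 - 7.93104*cos(m) - 15.033552)/(1.23*cos(m)^2 + 1.86*cos(m) - 2.18)^3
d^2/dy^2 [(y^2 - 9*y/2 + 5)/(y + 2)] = 36/(y^3 + 6*y^2 + 12*y + 8)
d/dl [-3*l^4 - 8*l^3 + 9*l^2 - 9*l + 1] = -12*l^3 - 24*l^2 + 18*l - 9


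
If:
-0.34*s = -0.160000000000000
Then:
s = 0.47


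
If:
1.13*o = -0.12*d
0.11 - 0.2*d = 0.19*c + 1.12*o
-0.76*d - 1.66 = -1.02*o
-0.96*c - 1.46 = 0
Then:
No Solution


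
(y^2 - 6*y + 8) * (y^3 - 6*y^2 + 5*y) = y^5 - 12*y^4 + 49*y^3 - 78*y^2 + 40*y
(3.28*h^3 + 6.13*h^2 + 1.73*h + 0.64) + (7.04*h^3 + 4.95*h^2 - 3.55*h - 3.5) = 10.32*h^3 + 11.08*h^2 - 1.82*h - 2.86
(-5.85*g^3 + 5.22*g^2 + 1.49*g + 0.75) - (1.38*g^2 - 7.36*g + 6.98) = -5.85*g^3 + 3.84*g^2 + 8.85*g - 6.23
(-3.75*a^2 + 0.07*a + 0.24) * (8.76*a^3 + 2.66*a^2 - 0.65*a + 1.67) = -32.85*a^5 - 9.3618*a^4 + 4.7261*a^3 - 5.6696*a^2 - 0.0391*a + 0.4008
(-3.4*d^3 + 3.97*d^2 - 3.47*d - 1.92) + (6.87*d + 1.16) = -3.4*d^3 + 3.97*d^2 + 3.4*d - 0.76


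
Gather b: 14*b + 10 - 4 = 14*b + 6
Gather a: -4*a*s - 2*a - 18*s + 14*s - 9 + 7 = a*(-4*s - 2) - 4*s - 2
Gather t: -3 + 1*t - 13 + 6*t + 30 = 7*t + 14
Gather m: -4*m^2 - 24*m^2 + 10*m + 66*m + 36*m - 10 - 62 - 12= -28*m^2 + 112*m - 84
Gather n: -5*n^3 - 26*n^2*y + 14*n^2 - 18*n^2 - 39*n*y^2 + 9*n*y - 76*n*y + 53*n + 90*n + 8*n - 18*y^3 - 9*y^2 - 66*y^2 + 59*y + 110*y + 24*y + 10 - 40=-5*n^3 + n^2*(-26*y - 4) + n*(-39*y^2 - 67*y + 151) - 18*y^3 - 75*y^2 + 193*y - 30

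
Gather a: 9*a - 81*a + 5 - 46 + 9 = -72*a - 32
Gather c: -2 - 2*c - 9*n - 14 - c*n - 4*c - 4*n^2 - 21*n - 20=c*(-n - 6) - 4*n^2 - 30*n - 36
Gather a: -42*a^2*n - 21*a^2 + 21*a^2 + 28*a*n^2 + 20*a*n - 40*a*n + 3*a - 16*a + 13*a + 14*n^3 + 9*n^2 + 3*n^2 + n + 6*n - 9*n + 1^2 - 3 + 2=-42*a^2*n + a*(28*n^2 - 20*n) + 14*n^3 + 12*n^2 - 2*n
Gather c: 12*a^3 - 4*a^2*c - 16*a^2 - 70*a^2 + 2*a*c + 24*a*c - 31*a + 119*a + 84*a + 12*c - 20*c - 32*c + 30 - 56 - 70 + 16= 12*a^3 - 86*a^2 + 172*a + c*(-4*a^2 + 26*a - 40) - 80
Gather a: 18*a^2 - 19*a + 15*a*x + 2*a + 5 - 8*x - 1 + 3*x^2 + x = 18*a^2 + a*(15*x - 17) + 3*x^2 - 7*x + 4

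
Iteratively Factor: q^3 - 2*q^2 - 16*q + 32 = (q - 4)*(q^2 + 2*q - 8) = (q - 4)*(q + 4)*(q - 2)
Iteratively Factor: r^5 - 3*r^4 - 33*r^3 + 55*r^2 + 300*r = (r + 3)*(r^4 - 6*r^3 - 15*r^2 + 100*r) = (r - 5)*(r + 3)*(r^3 - r^2 - 20*r) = (r - 5)^2*(r + 3)*(r^2 + 4*r) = (r - 5)^2*(r + 3)*(r + 4)*(r)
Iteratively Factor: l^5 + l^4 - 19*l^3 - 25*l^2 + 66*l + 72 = (l - 4)*(l^4 + 5*l^3 + l^2 - 21*l - 18) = (l - 4)*(l - 2)*(l^3 + 7*l^2 + 15*l + 9) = (l - 4)*(l - 2)*(l + 3)*(l^2 + 4*l + 3) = (l - 4)*(l - 2)*(l + 1)*(l + 3)*(l + 3)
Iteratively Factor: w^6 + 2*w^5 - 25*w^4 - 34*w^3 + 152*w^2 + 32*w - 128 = (w + 4)*(w^5 - 2*w^4 - 17*w^3 + 34*w^2 + 16*w - 32) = (w + 4)^2*(w^4 - 6*w^3 + 7*w^2 + 6*w - 8) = (w - 2)*(w + 4)^2*(w^3 - 4*w^2 - w + 4) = (w - 2)*(w + 1)*(w + 4)^2*(w^2 - 5*w + 4) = (w - 4)*(w - 2)*(w + 1)*(w + 4)^2*(w - 1)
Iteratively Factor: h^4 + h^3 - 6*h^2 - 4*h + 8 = (h - 1)*(h^3 + 2*h^2 - 4*h - 8) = (h - 1)*(h + 2)*(h^2 - 4) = (h - 1)*(h + 2)^2*(h - 2)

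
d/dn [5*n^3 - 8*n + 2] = 15*n^2 - 8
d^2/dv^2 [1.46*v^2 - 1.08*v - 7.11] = 2.92000000000000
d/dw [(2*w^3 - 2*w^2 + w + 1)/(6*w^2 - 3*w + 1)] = 2*(6*w^4 - 6*w^3 + 3*w^2 - 8*w + 2)/(36*w^4 - 36*w^3 + 21*w^2 - 6*w + 1)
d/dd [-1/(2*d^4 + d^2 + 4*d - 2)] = 2*(4*d^3 + d + 2)/(2*d^4 + d^2 + 4*d - 2)^2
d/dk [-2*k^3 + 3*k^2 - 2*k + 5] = -6*k^2 + 6*k - 2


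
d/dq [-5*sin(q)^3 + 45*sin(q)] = 15*(cos(q)^2 + 2)*cos(q)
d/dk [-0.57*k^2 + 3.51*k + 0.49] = 3.51 - 1.14*k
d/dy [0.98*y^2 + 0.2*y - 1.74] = 1.96*y + 0.2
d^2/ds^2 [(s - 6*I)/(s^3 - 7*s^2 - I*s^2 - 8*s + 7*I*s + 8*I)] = 2*((s - 6*I)*(-3*s^2 + 14*s + 2*I*s + 8 - 7*I)^2 + (-3*s^2 + 14*s + 2*I*s + (s - 6*I)*(-3*s + 7 + I) + 8 - 7*I)*(s^3 - 7*s^2 - I*s^2 - 8*s + 7*I*s + 8*I))/(s^3 - 7*s^2 - I*s^2 - 8*s + 7*I*s + 8*I)^3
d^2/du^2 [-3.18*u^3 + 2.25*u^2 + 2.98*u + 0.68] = 4.5 - 19.08*u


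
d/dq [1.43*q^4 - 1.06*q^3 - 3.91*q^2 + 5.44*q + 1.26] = 5.72*q^3 - 3.18*q^2 - 7.82*q + 5.44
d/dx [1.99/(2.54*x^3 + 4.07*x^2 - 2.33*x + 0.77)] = (-15.1638*x^2 - 16.1986*x + 4.6367)/(2.54*x^3 + 4.07*x^2 - 2.33*x + 0.77)^2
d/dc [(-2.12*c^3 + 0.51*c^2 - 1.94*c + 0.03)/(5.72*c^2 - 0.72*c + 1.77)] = (-12.1264*c^4 + 3.0528*c^3 - 0.5276*c^2 + 1.4622*c - 3.4122)/(32.7184*c^4 - 8.2368*c^3 + 20.7672*c^2 - 2.5488*c + 3.1329)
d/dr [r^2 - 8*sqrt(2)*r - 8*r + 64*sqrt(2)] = 2*r - 8*sqrt(2) - 8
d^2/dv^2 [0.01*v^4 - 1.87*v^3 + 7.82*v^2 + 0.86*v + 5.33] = 0.12*v^2 - 11.22*v + 15.64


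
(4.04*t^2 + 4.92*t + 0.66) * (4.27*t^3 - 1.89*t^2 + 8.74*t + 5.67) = 17.2508*t^5 + 13.3728*t^4 + 28.829*t^3 + 64.6602*t^2 + 33.6648*t + 3.7422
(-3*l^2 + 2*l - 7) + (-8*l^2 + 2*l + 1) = -11*l^2 + 4*l - 6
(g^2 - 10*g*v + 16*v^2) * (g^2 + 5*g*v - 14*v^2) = g^4 - 5*g^3*v - 48*g^2*v^2 + 220*g*v^3 - 224*v^4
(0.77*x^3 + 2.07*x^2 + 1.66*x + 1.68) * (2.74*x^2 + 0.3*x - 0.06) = 2.1098*x^5 + 5.9028*x^4 + 5.1232*x^3 + 4.977*x^2 + 0.4044*x - 0.1008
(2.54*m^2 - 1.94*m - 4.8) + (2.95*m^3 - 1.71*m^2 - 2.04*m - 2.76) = 2.95*m^3 + 0.83*m^2 - 3.98*m - 7.56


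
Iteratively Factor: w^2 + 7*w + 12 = (w + 3)*(w + 4)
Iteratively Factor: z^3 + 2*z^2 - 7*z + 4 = (z + 4)*(z^2 - 2*z + 1) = (z - 1)*(z + 4)*(z - 1)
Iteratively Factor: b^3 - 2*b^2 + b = (b - 1)*(b^2 - b) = b*(b - 1)*(b - 1)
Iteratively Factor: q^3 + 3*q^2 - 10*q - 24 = (q - 3)*(q^2 + 6*q + 8) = (q - 3)*(q + 4)*(q + 2)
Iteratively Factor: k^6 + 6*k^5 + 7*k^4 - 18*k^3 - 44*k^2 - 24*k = (k)*(k^5 + 6*k^4 + 7*k^3 - 18*k^2 - 44*k - 24) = k*(k + 3)*(k^4 + 3*k^3 - 2*k^2 - 12*k - 8) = k*(k + 2)*(k + 3)*(k^3 + k^2 - 4*k - 4) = k*(k + 2)^2*(k + 3)*(k^2 - k - 2) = k*(k + 1)*(k + 2)^2*(k + 3)*(k - 2)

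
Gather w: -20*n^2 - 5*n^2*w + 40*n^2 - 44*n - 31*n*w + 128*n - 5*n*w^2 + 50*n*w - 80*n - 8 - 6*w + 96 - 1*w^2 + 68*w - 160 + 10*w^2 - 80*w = 20*n^2 + 4*n + w^2*(9 - 5*n) + w*(-5*n^2 + 19*n - 18) - 72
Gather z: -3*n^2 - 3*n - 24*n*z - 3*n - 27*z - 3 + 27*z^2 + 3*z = -3*n^2 - 6*n + 27*z^2 + z*(-24*n - 24) - 3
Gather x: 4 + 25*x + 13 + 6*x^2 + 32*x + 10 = 6*x^2 + 57*x + 27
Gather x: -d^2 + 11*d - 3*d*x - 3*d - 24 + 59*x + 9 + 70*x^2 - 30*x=-d^2 + 8*d + 70*x^2 + x*(29 - 3*d) - 15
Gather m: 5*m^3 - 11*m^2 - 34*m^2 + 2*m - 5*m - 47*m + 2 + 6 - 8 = 5*m^3 - 45*m^2 - 50*m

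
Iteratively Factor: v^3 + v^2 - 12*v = (v)*(v^2 + v - 12) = v*(v + 4)*(v - 3)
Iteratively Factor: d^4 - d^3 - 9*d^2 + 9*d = (d - 1)*(d^3 - 9*d) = (d - 3)*(d - 1)*(d^2 + 3*d) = d*(d - 3)*(d - 1)*(d + 3)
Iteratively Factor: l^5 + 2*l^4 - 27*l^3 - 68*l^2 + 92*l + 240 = (l + 2)*(l^4 - 27*l^2 - 14*l + 120) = (l + 2)*(l + 3)*(l^3 - 3*l^2 - 18*l + 40) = (l + 2)*(l + 3)*(l + 4)*(l^2 - 7*l + 10) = (l - 2)*(l + 2)*(l + 3)*(l + 4)*(l - 5)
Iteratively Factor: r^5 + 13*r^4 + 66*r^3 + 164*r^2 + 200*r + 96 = (r + 4)*(r^4 + 9*r^3 + 30*r^2 + 44*r + 24) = (r + 2)*(r + 4)*(r^3 + 7*r^2 + 16*r + 12) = (r + 2)*(r + 3)*(r + 4)*(r^2 + 4*r + 4) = (r + 2)^2*(r + 3)*(r + 4)*(r + 2)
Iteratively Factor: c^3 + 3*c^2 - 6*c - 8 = (c + 1)*(c^2 + 2*c - 8) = (c + 1)*(c + 4)*(c - 2)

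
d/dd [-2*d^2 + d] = 1 - 4*d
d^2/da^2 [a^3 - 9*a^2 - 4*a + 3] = 6*a - 18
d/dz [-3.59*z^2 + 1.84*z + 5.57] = 1.84 - 7.18*z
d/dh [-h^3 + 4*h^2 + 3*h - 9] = -3*h^2 + 8*h + 3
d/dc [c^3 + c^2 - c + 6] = 3*c^2 + 2*c - 1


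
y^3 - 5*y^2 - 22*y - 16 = (y - 8)*(y + 1)*(y + 2)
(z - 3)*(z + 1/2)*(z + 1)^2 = z^4 - z^3/2 - 11*z^2/2 - 11*z/2 - 3/2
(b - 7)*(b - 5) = b^2 - 12*b + 35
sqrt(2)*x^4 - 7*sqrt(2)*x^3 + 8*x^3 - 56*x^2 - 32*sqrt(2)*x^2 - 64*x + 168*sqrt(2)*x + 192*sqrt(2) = (x - 8)*(x - 2*sqrt(2))*(x + 6*sqrt(2))*(sqrt(2)*x + sqrt(2))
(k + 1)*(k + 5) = k^2 + 6*k + 5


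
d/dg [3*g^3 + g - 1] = 9*g^2 + 1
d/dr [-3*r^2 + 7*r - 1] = 7 - 6*r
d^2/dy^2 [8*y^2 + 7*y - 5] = 16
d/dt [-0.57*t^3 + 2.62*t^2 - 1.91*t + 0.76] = -1.71*t^2 + 5.24*t - 1.91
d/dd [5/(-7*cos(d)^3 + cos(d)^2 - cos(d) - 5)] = 5*(-21*cos(d)^2 + 2*cos(d) - 1)*sin(d)/(7*cos(d)^3 - cos(d)^2 + cos(d) + 5)^2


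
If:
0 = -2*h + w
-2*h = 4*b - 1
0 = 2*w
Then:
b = 1/4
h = 0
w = 0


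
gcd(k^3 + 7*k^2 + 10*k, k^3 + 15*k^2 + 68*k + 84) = k + 2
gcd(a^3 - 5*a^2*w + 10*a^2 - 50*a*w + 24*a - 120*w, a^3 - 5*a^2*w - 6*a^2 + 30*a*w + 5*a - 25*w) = -a + 5*w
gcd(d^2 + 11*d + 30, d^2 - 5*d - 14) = 1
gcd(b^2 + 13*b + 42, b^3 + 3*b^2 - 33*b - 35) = b + 7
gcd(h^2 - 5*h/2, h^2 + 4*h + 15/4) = 1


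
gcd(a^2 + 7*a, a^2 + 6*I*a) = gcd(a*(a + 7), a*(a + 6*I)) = a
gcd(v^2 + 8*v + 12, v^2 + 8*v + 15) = 1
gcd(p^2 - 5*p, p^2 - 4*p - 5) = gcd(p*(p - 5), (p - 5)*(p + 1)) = p - 5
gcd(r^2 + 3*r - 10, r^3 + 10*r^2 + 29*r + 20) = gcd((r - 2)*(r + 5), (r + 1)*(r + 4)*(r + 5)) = r + 5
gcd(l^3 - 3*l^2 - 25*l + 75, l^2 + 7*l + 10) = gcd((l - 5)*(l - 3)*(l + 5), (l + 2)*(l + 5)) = l + 5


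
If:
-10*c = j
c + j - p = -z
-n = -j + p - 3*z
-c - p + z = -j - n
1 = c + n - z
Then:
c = 2/3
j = -20/3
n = 4/3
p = -5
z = 1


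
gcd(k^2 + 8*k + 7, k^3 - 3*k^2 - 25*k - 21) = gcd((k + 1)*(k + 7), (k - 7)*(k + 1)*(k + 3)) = k + 1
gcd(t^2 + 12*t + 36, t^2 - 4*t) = 1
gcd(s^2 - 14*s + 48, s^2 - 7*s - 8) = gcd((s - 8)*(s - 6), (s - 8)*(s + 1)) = s - 8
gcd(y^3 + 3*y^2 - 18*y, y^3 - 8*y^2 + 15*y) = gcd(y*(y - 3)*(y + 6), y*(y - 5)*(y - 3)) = y^2 - 3*y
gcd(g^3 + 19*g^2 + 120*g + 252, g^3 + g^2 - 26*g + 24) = g + 6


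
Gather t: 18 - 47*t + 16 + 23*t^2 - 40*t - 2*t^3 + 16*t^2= -2*t^3 + 39*t^2 - 87*t + 34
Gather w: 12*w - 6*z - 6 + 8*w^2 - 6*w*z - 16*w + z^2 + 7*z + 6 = 8*w^2 + w*(-6*z - 4) + z^2 + z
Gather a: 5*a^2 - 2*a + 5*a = 5*a^2 + 3*a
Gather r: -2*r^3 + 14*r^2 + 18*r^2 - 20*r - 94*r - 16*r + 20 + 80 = -2*r^3 + 32*r^2 - 130*r + 100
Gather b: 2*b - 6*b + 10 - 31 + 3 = -4*b - 18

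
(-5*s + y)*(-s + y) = 5*s^2 - 6*s*y + y^2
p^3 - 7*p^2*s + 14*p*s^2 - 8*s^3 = (p - 4*s)*(p - 2*s)*(p - s)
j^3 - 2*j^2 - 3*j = j*(j - 3)*(j + 1)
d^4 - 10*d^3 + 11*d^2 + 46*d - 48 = (d - 8)*(d - 3)*(d - 1)*(d + 2)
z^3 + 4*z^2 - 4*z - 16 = (z - 2)*(z + 2)*(z + 4)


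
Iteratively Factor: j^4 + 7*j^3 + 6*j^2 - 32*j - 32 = (j + 4)*(j^3 + 3*j^2 - 6*j - 8) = (j + 1)*(j + 4)*(j^2 + 2*j - 8) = (j + 1)*(j + 4)^2*(j - 2)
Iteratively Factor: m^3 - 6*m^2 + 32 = (m - 4)*(m^2 - 2*m - 8) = (m - 4)*(m + 2)*(m - 4)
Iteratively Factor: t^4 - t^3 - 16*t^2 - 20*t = (t + 2)*(t^3 - 3*t^2 - 10*t) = (t + 2)^2*(t^2 - 5*t) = t*(t + 2)^2*(t - 5)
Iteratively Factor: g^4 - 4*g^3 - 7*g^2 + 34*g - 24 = (g - 1)*(g^3 - 3*g^2 - 10*g + 24) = (g - 1)*(g + 3)*(g^2 - 6*g + 8) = (g - 4)*(g - 1)*(g + 3)*(g - 2)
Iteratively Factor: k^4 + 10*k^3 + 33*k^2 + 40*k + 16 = (k + 4)*(k^3 + 6*k^2 + 9*k + 4) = (k + 1)*(k + 4)*(k^2 + 5*k + 4) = (k + 1)^2*(k + 4)*(k + 4)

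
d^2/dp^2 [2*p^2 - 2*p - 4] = 4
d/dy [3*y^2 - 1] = 6*y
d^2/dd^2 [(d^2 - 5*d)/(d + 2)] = 28/(d^3 + 6*d^2 + 12*d + 8)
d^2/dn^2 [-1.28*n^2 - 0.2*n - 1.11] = -2.56000000000000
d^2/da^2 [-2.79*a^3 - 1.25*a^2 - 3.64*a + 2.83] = -16.74*a - 2.5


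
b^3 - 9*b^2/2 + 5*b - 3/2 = (b - 3)*(b - 1)*(b - 1/2)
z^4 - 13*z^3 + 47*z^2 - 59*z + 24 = (z - 8)*(z - 3)*(z - 1)^2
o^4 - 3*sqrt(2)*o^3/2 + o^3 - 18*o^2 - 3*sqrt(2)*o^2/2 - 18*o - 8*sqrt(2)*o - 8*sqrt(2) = (o + 1)*(o - 4*sqrt(2))*(o + sqrt(2)/2)*(o + 2*sqrt(2))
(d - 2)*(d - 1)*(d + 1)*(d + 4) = d^4 + 2*d^3 - 9*d^2 - 2*d + 8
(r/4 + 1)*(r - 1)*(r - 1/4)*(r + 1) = r^4/4 + 15*r^3/16 - r^2/2 - 15*r/16 + 1/4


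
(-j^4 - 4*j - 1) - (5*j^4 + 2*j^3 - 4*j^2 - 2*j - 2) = -6*j^4 - 2*j^3 + 4*j^2 - 2*j + 1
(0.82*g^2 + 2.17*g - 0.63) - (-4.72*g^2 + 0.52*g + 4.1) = 5.54*g^2 + 1.65*g - 4.73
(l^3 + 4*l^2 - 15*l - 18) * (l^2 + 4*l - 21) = l^5 + 8*l^4 - 20*l^3 - 162*l^2 + 243*l + 378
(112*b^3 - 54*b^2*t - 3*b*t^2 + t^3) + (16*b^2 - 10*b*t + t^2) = 112*b^3 - 54*b^2*t + 16*b^2 - 3*b*t^2 - 10*b*t + t^3 + t^2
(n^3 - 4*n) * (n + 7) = n^4 + 7*n^3 - 4*n^2 - 28*n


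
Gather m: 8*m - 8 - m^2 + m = -m^2 + 9*m - 8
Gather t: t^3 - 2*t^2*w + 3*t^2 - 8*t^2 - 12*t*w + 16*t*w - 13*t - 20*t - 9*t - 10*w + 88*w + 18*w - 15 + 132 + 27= t^3 + t^2*(-2*w - 5) + t*(4*w - 42) + 96*w + 144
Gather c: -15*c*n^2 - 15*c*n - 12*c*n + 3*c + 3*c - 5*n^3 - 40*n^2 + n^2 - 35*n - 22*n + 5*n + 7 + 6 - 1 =c*(-15*n^2 - 27*n + 6) - 5*n^3 - 39*n^2 - 52*n + 12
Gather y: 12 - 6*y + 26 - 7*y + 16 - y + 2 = 56 - 14*y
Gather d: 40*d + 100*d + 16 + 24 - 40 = 140*d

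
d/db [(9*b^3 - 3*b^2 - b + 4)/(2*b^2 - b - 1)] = (18*b^4 - 18*b^3 - 22*b^2 - 10*b + 5)/(4*b^4 - 4*b^3 - 3*b^2 + 2*b + 1)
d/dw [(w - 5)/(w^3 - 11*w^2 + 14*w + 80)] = 2*(3 - w)/(w^4 - 12*w^3 + 4*w^2 + 192*w + 256)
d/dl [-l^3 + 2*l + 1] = 2 - 3*l^2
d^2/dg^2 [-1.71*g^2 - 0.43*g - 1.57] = -3.42000000000000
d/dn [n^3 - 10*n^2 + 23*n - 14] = 3*n^2 - 20*n + 23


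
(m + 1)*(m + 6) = m^2 + 7*m + 6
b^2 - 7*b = b*(b - 7)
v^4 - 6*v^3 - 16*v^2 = v^2*(v - 8)*(v + 2)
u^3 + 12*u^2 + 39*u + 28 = (u + 1)*(u + 4)*(u + 7)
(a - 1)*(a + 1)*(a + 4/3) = a^3 + 4*a^2/3 - a - 4/3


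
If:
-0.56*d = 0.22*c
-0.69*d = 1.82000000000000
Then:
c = 6.71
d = -2.64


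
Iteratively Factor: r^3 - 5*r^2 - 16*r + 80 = (r + 4)*(r^2 - 9*r + 20) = (r - 5)*(r + 4)*(r - 4)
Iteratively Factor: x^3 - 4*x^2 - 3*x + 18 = (x - 3)*(x^2 - x - 6) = (x - 3)*(x + 2)*(x - 3)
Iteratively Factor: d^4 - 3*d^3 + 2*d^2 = (d - 2)*(d^3 - d^2) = d*(d - 2)*(d^2 - d) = d^2*(d - 2)*(d - 1)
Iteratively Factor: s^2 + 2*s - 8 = (s - 2)*(s + 4)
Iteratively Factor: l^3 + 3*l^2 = (l + 3)*(l^2) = l*(l + 3)*(l)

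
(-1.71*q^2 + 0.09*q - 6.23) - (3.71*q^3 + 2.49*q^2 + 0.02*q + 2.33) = -3.71*q^3 - 4.2*q^2 + 0.07*q - 8.56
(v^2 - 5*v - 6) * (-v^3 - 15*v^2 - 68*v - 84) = -v^5 - 10*v^4 + 13*v^3 + 346*v^2 + 828*v + 504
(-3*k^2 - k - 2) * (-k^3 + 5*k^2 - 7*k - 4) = 3*k^5 - 14*k^4 + 18*k^3 + 9*k^2 + 18*k + 8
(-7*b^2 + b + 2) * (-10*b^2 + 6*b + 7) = 70*b^4 - 52*b^3 - 63*b^2 + 19*b + 14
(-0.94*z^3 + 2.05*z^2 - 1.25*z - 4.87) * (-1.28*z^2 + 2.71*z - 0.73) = 1.2032*z^5 - 5.1714*z^4 + 7.8417*z^3 + 1.3496*z^2 - 12.2852*z + 3.5551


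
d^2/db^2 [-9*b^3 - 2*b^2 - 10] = -54*b - 4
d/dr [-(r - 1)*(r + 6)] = -2*r - 5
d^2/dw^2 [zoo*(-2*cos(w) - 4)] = zoo*cos(w)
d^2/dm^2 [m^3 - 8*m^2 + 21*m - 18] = 6*m - 16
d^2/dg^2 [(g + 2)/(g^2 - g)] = 2*(g^3 + 6*g^2 - 6*g + 2)/(g^3*(g^3 - 3*g^2 + 3*g - 1))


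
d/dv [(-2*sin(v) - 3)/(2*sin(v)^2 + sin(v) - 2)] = (4*sin(v)^2 + 12*sin(v) + 7)*cos(v)/(sin(v) - cos(2*v) - 1)^2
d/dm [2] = 0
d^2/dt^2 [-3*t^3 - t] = -18*t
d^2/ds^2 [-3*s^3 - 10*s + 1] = -18*s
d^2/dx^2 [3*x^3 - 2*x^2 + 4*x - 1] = 18*x - 4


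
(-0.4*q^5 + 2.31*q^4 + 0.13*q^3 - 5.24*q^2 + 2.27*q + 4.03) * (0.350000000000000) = -0.14*q^5 + 0.8085*q^4 + 0.0455*q^3 - 1.834*q^2 + 0.7945*q + 1.4105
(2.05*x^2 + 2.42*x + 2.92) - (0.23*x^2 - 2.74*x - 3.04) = 1.82*x^2 + 5.16*x + 5.96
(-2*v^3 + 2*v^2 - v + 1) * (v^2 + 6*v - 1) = -2*v^5 - 10*v^4 + 13*v^3 - 7*v^2 + 7*v - 1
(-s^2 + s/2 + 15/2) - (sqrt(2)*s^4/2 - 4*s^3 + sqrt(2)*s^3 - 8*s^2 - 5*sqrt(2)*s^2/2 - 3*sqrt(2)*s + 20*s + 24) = -sqrt(2)*s^4/2 - sqrt(2)*s^3 + 4*s^3 + 5*sqrt(2)*s^2/2 + 7*s^2 - 39*s/2 + 3*sqrt(2)*s - 33/2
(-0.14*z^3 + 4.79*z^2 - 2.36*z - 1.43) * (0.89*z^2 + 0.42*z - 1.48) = -0.1246*z^5 + 4.2043*z^4 + 0.1186*z^3 - 9.3531*z^2 + 2.8922*z + 2.1164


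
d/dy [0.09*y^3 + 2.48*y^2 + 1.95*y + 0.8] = 0.27*y^2 + 4.96*y + 1.95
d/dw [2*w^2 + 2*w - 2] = 4*w + 2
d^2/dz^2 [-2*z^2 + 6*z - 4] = -4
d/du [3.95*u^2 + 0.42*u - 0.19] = 7.9*u + 0.42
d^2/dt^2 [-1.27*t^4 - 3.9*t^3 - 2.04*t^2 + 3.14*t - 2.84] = -15.24*t^2 - 23.4*t - 4.08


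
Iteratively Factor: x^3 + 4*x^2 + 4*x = (x)*(x^2 + 4*x + 4) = x*(x + 2)*(x + 2)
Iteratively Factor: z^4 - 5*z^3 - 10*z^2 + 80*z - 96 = (z - 3)*(z^3 - 2*z^2 - 16*z + 32) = (z - 3)*(z - 2)*(z^2 - 16) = (z - 3)*(z - 2)*(z + 4)*(z - 4)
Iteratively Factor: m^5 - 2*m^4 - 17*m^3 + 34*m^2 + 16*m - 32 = (m - 2)*(m^4 - 17*m^2 + 16) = (m - 2)*(m + 4)*(m^3 - 4*m^2 - m + 4) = (m - 2)*(m + 1)*(m + 4)*(m^2 - 5*m + 4) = (m - 4)*(m - 2)*(m + 1)*(m + 4)*(m - 1)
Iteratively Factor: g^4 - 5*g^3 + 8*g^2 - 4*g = (g - 2)*(g^3 - 3*g^2 + 2*g) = (g - 2)*(g - 1)*(g^2 - 2*g) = (g - 2)^2*(g - 1)*(g)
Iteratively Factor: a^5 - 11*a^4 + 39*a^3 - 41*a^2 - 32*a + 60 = (a - 5)*(a^4 - 6*a^3 + 9*a^2 + 4*a - 12) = (a - 5)*(a - 2)*(a^3 - 4*a^2 + a + 6) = (a - 5)*(a - 2)^2*(a^2 - 2*a - 3) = (a - 5)*(a - 2)^2*(a + 1)*(a - 3)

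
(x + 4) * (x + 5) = x^2 + 9*x + 20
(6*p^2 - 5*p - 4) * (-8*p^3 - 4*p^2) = -48*p^5 + 16*p^4 + 52*p^3 + 16*p^2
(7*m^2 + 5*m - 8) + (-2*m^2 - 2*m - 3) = 5*m^2 + 3*m - 11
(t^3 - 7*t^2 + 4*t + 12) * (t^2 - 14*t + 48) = t^5 - 21*t^4 + 150*t^3 - 380*t^2 + 24*t + 576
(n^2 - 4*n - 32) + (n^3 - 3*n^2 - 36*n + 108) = n^3 - 2*n^2 - 40*n + 76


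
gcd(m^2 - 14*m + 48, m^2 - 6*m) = m - 6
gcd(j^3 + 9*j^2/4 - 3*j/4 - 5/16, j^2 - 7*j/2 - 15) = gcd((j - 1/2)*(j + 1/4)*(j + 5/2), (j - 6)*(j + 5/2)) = j + 5/2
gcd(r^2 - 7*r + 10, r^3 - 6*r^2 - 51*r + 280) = r - 5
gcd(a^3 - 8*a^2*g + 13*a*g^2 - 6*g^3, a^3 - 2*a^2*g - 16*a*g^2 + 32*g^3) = 1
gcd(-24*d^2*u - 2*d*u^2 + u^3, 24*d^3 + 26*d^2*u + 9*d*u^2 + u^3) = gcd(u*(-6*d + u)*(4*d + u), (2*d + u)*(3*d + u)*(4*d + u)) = 4*d + u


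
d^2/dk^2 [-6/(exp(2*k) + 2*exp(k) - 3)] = 12*(-4*(exp(k) + 1)^2*exp(k) + (2*exp(k) + 1)*(exp(2*k) + 2*exp(k) - 3))*exp(k)/(exp(2*k) + 2*exp(k) - 3)^3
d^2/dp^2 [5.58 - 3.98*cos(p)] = 3.98*cos(p)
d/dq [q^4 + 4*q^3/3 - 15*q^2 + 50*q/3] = 4*q^3 + 4*q^2 - 30*q + 50/3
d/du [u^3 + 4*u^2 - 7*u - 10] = 3*u^2 + 8*u - 7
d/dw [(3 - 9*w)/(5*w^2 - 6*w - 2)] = 3*(15*w^2 - 10*w + 12)/(25*w^4 - 60*w^3 + 16*w^2 + 24*w + 4)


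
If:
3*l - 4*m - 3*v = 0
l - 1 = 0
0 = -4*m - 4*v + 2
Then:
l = 1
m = 3/2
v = -1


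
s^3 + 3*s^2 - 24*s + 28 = (s - 2)^2*(s + 7)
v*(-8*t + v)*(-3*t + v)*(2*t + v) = 48*t^3*v + 2*t^2*v^2 - 9*t*v^3 + v^4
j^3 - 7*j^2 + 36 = (j - 6)*(j - 3)*(j + 2)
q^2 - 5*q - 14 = (q - 7)*(q + 2)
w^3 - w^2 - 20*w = w*(w - 5)*(w + 4)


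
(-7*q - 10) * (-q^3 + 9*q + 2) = 7*q^4 + 10*q^3 - 63*q^2 - 104*q - 20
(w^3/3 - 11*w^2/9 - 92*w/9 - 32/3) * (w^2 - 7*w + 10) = w^5/3 - 32*w^4/9 + 5*w^3/3 + 146*w^2/3 - 248*w/9 - 320/3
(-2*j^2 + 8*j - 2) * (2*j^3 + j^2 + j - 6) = -4*j^5 + 14*j^4 + 2*j^3 + 18*j^2 - 50*j + 12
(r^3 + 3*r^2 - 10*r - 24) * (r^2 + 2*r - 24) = r^5 + 5*r^4 - 28*r^3 - 116*r^2 + 192*r + 576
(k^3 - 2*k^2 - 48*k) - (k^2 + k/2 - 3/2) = k^3 - 3*k^2 - 97*k/2 + 3/2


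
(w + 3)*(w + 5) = w^2 + 8*w + 15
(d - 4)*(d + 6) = d^2 + 2*d - 24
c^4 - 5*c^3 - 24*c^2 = c^2*(c - 8)*(c + 3)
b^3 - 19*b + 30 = (b - 3)*(b - 2)*(b + 5)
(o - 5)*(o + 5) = o^2 - 25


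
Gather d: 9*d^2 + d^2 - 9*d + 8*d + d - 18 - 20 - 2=10*d^2 - 40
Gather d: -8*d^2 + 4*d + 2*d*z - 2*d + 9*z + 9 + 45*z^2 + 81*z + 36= -8*d^2 + d*(2*z + 2) + 45*z^2 + 90*z + 45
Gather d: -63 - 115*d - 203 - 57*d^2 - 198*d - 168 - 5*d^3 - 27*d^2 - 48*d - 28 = -5*d^3 - 84*d^2 - 361*d - 462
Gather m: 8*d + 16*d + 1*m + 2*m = 24*d + 3*m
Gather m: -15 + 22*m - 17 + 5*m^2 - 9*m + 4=5*m^2 + 13*m - 28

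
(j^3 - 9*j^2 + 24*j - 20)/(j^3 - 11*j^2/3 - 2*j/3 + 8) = 3*(j^2 - 7*j + 10)/(3*j^2 - 5*j - 12)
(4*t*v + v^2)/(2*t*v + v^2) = (4*t + v)/(2*t + v)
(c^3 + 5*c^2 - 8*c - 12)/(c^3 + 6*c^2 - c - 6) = (c - 2)/(c - 1)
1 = 1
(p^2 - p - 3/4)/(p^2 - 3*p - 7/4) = (2*p - 3)/(2*p - 7)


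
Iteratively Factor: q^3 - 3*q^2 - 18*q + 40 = (q - 2)*(q^2 - q - 20) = (q - 5)*(q - 2)*(q + 4)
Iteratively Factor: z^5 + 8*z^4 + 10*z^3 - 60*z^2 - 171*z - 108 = (z + 3)*(z^4 + 5*z^3 - 5*z^2 - 45*z - 36) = (z + 3)^2*(z^3 + 2*z^2 - 11*z - 12) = (z + 1)*(z + 3)^2*(z^2 + z - 12) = (z + 1)*(z + 3)^2*(z + 4)*(z - 3)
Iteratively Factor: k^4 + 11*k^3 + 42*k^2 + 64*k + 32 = (k + 4)*(k^3 + 7*k^2 + 14*k + 8) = (k + 2)*(k + 4)*(k^2 + 5*k + 4) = (k + 2)*(k + 4)^2*(k + 1)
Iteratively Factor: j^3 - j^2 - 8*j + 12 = (j - 2)*(j^2 + j - 6) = (j - 2)^2*(j + 3)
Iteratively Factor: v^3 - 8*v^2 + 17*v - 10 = (v - 1)*(v^2 - 7*v + 10) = (v - 5)*(v - 1)*(v - 2)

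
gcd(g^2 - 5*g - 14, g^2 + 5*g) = 1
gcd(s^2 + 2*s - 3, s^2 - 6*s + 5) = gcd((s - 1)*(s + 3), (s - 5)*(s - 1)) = s - 1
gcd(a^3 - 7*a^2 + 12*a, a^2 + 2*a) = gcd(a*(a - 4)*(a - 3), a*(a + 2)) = a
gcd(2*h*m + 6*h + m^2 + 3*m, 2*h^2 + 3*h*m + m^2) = 2*h + m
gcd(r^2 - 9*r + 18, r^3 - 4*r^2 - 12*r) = r - 6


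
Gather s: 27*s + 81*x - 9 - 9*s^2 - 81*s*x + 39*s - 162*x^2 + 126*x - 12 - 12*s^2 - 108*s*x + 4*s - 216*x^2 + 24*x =-21*s^2 + s*(70 - 189*x) - 378*x^2 + 231*x - 21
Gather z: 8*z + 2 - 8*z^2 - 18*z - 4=-8*z^2 - 10*z - 2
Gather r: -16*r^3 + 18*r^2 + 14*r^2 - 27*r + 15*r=-16*r^3 + 32*r^2 - 12*r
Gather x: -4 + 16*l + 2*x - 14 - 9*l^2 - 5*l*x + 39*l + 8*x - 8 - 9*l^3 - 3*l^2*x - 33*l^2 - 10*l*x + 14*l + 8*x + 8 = -9*l^3 - 42*l^2 + 69*l + x*(-3*l^2 - 15*l + 18) - 18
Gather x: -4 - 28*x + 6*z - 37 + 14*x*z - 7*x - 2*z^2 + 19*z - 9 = x*(14*z - 35) - 2*z^2 + 25*z - 50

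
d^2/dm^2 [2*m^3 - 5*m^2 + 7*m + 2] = 12*m - 10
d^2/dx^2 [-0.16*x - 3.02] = 0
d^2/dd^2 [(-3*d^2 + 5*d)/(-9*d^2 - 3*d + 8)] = 36*(-27*d^3 + 36*d^2 - 60*d + 4)/(729*d^6 + 729*d^5 - 1701*d^4 - 1269*d^3 + 1512*d^2 + 576*d - 512)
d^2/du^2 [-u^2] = -2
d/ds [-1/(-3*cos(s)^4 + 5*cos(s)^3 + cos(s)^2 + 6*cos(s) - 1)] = (12*cos(s)^3 - 15*cos(s)^2 - 2*cos(s) - 6)*sin(s)/(-3*cos(s)^4 + 5*cos(s)^3 + cos(s)^2 + 6*cos(s) - 1)^2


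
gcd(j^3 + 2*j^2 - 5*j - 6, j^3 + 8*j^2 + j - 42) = j^2 + j - 6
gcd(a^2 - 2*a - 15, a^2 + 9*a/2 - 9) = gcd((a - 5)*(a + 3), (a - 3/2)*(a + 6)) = 1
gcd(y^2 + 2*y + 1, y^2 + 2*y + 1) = y^2 + 2*y + 1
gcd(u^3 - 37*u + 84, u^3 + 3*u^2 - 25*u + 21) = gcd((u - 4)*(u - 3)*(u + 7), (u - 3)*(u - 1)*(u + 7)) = u^2 + 4*u - 21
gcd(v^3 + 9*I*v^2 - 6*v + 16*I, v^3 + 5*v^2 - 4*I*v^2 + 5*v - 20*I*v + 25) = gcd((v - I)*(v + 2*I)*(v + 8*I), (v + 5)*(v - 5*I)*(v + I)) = 1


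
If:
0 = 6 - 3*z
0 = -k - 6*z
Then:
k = -12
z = 2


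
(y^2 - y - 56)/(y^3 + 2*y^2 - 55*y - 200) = (y + 7)/(y^2 + 10*y + 25)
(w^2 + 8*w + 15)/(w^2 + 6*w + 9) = (w + 5)/(w + 3)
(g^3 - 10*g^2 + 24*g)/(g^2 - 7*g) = (g^2 - 10*g + 24)/(g - 7)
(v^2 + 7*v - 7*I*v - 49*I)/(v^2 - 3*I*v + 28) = (v + 7)/(v + 4*I)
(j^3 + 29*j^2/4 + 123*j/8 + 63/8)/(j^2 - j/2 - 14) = (4*j^2 + 15*j + 9)/(4*(j - 4))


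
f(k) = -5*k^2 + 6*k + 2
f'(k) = 6 - 10*k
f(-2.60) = -47.40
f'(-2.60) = 32.00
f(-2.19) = -35.12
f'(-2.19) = 27.90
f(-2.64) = -48.69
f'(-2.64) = 32.40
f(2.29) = -10.48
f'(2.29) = -16.90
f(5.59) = -120.70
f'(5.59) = -49.90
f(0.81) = 3.58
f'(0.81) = -2.10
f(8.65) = -320.21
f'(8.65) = -80.50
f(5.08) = -96.55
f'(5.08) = -44.80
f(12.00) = -646.00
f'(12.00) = -114.00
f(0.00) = 2.00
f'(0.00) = 6.00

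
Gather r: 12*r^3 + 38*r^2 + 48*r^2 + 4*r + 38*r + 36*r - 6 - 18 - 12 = 12*r^3 + 86*r^2 + 78*r - 36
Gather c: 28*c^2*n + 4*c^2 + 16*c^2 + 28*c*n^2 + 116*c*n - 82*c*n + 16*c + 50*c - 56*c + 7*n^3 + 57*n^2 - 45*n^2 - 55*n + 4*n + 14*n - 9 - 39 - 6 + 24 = c^2*(28*n + 20) + c*(28*n^2 + 34*n + 10) + 7*n^3 + 12*n^2 - 37*n - 30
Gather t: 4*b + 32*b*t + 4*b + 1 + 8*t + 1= 8*b + t*(32*b + 8) + 2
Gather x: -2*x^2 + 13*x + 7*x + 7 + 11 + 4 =-2*x^2 + 20*x + 22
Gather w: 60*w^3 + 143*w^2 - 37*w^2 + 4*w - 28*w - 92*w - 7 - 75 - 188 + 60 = 60*w^3 + 106*w^2 - 116*w - 210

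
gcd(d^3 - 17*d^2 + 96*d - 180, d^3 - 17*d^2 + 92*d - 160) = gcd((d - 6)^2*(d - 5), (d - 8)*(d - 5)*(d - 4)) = d - 5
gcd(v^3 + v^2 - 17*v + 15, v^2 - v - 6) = v - 3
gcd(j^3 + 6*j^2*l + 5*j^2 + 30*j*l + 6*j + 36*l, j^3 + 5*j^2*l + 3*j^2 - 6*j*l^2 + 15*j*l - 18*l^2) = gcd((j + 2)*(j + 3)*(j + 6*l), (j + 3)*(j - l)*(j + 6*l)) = j^2 + 6*j*l + 3*j + 18*l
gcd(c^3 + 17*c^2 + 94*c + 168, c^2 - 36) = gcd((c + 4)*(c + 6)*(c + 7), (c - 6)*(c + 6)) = c + 6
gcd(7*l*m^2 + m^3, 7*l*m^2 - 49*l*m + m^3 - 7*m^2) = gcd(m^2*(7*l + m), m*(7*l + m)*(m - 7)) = 7*l*m + m^2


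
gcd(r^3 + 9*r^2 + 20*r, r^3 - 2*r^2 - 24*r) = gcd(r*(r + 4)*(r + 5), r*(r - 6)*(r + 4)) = r^2 + 4*r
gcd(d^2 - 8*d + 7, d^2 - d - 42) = d - 7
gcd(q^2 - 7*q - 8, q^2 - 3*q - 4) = q + 1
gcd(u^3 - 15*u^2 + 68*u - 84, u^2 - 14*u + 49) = u - 7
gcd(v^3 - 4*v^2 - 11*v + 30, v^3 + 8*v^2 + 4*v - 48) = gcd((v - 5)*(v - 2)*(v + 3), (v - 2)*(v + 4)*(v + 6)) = v - 2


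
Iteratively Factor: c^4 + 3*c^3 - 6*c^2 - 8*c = (c)*(c^3 + 3*c^2 - 6*c - 8) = c*(c - 2)*(c^2 + 5*c + 4) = c*(c - 2)*(c + 4)*(c + 1)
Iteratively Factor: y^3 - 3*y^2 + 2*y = (y - 1)*(y^2 - 2*y) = y*(y - 1)*(y - 2)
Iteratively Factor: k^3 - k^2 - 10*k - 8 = (k + 2)*(k^2 - 3*k - 4) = (k - 4)*(k + 2)*(k + 1)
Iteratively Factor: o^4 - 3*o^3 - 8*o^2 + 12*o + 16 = (o + 1)*(o^3 - 4*o^2 - 4*o + 16) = (o + 1)*(o + 2)*(o^2 - 6*o + 8) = (o - 2)*(o + 1)*(o + 2)*(o - 4)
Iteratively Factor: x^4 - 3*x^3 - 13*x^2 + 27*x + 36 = (x + 3)*(x^3 - 6*x^2 + 5*x + 12) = (x - 3)*(x + 3)*(x^2 - 3*x - 4) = (x - 3)*(x + 1)*(x + 3)*(x - 4)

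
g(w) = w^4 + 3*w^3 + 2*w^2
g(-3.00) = 18.00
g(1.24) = 11.16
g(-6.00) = 720.00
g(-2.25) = 1.58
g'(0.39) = 3.17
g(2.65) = 119.19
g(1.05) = 6.89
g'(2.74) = 160.81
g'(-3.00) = -39.00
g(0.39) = 0.51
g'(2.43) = 120.26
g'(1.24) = 26.42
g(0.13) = 0.04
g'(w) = 4*w^3 + 9*w^2 + 4*w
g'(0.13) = 0.68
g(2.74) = 133.09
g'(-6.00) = -564.00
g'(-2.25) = -9.00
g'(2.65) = 148.24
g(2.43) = 89.72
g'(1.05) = 18.75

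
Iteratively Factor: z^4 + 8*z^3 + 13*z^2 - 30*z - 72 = (z - 2)*(z^3 + 10*z^2 + 33*z + 36) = (z - 2)*(z + 4)*(z^2 + 6*z + 9) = (z - 2)*(z + 3)*(z + 4)*(z + 3)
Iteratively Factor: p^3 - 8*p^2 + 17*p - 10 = (p - 5)*(p^2 - 3*p + 2) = (p - 5)*(p - 2)*(p - 1)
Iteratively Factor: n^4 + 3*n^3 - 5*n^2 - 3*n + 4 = (n + 1)*(n^3 + 2*n^2 - 7*n + 4) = (n - 1)*(n + 1)*(n^2 + 3*n - 4) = (n - 1)^2*(n + 1)*(n + 4)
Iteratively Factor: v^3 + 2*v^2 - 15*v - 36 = (v + 3)*(v^2 - v - 12) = (v + 3)^2*(v - 4)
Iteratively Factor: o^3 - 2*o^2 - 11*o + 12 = (o - 1)*(o^2 - o - 12) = (o - 1)*(o + 3)*(o - 4)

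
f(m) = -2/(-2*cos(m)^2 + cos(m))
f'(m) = -2*(-4*sin(m)*cos(m) + sin(m))/(-2*cos(m)^2 + cos(m))^2 = 2*(-sin(m)/cos(m)^2 + 4*tan(m))/(2*cos(m) - 1)^2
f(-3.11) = 0.67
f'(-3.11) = 0.04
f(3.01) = 0.68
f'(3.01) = -0.15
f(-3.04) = 0.67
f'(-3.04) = 0.11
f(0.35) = 2.42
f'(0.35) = 2.78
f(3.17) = 0.67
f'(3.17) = 0.03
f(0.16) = 2.08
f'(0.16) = 1.02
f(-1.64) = 25.41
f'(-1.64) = 411.12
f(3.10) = 0.67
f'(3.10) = -0.05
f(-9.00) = 0.78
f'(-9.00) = 0.58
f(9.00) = 0.78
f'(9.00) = -0.58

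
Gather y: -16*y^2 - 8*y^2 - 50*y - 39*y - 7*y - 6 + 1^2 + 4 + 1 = -24*y^2 - 96*y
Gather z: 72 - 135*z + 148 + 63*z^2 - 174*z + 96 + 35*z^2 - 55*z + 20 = 98*z^2 - 364*z + 336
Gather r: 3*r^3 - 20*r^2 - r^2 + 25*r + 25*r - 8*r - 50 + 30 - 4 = 3*r^3 - 21*r^2 + 42*r - 24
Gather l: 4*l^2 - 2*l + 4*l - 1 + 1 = 4*l^2 + 2*l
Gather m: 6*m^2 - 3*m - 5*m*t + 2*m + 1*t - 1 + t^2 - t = 6*m^2 + m*(-5*t - 1) + t^2 - 1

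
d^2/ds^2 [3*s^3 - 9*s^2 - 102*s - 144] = 18*s - 18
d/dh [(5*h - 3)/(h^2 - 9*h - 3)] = (-5*h^2 + 6*h - 42)/(h^4 - 18*h^3 + 75*h^2 + 54*h + 9)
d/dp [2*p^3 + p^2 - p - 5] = 6*p^2 + 2*p - 1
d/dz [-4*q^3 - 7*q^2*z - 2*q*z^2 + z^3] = -7*q^2 - 4*q*z + 3*z^2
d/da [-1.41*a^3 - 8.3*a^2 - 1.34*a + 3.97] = -4.23*a^2 - 16.6*a - 1.34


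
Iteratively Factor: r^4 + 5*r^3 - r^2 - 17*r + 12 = (r - 1)*(r^3 + 6*r^2 + 5*r - 12) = (r - 1)*(r + 3)*(r^2 + 3*r - 4) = (r - 1)*(r + 3)*(r + 4)*(r - 1)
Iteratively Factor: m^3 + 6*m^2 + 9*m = (m)*(m^2 + 6*m + 9) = m*(m + 3)*(m + 3)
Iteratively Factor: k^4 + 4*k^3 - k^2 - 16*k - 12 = (k + 2)*(k^3 + 2*k^2 - 5*k - 6) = (k + 1)*(k + 2)*(k^2 + k - 6) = (k - 2)*(k + 1)*(k + 2)*(k + 3)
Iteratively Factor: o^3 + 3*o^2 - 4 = (o + 2)*(o^2 + o - 2) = (o + 2)^2*(o - 1)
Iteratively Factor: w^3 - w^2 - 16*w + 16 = (w - 4)*(w^2 + 3*w - 4) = (w - 4)*(w + 4)*(w - 1)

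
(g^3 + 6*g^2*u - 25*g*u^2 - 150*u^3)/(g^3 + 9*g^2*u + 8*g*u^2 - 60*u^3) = (-g + 5*u)/(-g + 2*u)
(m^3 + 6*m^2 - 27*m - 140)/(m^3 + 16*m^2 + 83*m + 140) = (m - 5)/(m + 5)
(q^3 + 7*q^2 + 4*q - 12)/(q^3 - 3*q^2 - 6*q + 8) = (q + 6)/(q - 4)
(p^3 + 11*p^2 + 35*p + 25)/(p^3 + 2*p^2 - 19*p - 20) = (p + 5)/(p - 4)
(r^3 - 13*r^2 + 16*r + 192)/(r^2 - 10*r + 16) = (r^2 - 5*r - 24)/(r - 2)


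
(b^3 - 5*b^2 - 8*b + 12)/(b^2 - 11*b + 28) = (b^3 - 5*b^2 - 8*b + 12)/(b^2 - 11*b + 28)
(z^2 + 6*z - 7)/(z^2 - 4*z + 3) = (z + 7)/(z - 3)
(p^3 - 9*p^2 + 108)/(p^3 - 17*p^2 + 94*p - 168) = (p^2 - 3*p - 18)/(p^2 - 11*p + 28)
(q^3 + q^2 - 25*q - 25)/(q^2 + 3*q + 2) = (q^2 - 25)/(q + 2)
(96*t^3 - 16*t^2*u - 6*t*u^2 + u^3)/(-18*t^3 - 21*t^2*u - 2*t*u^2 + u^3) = (-16*t^2 + u^2)/(3*t^2 + 4*t*u + u^2)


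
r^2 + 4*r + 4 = (r + 2)^2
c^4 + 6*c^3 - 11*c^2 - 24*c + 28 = (c - 2)*(c - 1)*(c + 2)*(c + 7)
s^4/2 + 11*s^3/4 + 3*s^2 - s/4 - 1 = (s/2 + 1/2)*(s - 1/2)*(s + 1)*(s + 4)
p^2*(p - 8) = p^3 - 8*p^2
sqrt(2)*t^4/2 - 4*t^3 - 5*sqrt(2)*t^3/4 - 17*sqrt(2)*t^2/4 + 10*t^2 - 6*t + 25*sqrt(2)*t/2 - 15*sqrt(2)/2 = (t - 3/2)*(t - 1)*(t - 5*sqrt(2))*(sqrt(2)*t/2 + 1)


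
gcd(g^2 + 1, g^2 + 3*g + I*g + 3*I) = g + I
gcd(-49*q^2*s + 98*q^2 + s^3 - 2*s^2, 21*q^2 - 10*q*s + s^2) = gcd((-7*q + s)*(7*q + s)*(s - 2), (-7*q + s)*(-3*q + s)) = 7*q - s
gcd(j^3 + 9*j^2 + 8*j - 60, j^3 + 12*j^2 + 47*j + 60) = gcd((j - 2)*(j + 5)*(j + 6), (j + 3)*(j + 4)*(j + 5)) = j + 5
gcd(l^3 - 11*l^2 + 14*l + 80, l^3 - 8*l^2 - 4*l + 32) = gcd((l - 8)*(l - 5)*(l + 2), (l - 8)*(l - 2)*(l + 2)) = l^2 - 6*l - 16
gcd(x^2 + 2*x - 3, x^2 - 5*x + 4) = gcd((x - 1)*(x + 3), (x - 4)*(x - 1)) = x - 1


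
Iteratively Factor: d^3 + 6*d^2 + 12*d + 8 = (d + 2)*(d^2 + 4*d + 4) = (d + 2)^2*(d + 2)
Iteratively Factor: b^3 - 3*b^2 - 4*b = (b - 4)*(b^2 + b) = b*(b - 4)*(b + 1)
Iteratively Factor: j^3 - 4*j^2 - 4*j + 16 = (j + 2)*(j^2 - 6*j + 8) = (j - 4)*(j + 2)*(j - 2)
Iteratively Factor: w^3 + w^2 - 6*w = (w - 2)*(w^2 + 3*w) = (w - 2)*(w + 3)*(w)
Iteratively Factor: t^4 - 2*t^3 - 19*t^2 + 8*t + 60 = (t + 2)*(t^3 - 4*t^2 - 11*t + 30) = (t - 2)*(t + 2)*(t^2 - 2*t - 15) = (t - 2)*(t + 2)*(t + 3)*(t - 5)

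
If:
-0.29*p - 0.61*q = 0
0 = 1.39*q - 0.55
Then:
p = -0.83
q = 0.40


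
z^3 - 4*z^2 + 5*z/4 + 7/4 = (z - 7/2)*(z - 1)*(z + 1/2)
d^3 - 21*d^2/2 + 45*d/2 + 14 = (d - 7)*(d - 4)*(d + 1/2)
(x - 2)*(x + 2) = x^2 - 4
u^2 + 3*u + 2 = (u + 1)*(u + 2)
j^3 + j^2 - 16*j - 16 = (j - 4)*(j + 1)*(j + 4)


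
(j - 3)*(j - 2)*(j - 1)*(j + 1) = j^4 - 5*j^3 + 5*j^2 + 5*j - 6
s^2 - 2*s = s*(s - 2)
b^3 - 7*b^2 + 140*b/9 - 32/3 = (b - 3)*(b - 8/3)*(b - 4/3)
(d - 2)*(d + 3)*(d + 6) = d^3 + 7*d^2 - 36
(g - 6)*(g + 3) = g^2 - 3*g - 18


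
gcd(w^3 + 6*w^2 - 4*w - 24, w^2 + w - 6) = w - 2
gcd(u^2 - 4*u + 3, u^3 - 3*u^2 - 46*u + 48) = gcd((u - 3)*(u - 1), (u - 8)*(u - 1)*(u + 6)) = u - 1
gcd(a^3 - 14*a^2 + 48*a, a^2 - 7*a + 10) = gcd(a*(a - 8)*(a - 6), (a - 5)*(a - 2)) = 1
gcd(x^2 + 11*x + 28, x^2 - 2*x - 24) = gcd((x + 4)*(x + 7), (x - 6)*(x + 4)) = x + 4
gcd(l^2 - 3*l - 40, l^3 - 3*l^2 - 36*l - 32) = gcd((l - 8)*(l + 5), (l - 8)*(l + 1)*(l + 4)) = l - 8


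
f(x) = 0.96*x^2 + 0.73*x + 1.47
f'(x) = 1.92*x + 0.73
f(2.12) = 7.33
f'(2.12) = 4.80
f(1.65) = 5.29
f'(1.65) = 3.90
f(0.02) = 1.48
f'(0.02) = 0.77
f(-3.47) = 10.50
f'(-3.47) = -5.93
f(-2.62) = 6.15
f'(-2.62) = -4.30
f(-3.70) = 11.91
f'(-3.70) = -6.37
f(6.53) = 47.17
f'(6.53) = 13.27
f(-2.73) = 6.63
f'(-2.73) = -4.51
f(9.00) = 85.80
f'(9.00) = 18.01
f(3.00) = 12.30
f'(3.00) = 6.49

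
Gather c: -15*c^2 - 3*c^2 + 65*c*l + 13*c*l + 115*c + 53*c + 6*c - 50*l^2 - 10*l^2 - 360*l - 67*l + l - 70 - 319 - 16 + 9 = -18*c^2 + c*(78*l + 174) - 60*l^2 - 426*l - 396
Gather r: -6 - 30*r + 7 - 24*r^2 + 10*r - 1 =-24*r^2 - 20*r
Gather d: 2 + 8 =10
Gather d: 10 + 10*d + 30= 10*d + 40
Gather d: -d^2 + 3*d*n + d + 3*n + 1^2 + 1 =-d^2 + d*(3*n + 1) + 3*n + 2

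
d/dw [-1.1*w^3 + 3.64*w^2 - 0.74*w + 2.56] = -3.3*w^2 + 7.28*w - 0.74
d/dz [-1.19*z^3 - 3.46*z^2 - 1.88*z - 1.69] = -3.57*z^2 - 6.92*z - 1.88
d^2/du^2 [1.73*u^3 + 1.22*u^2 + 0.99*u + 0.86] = 10.38*u + 2.44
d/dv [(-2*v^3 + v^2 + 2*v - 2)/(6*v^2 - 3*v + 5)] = (-12*v^4 + 12*v^3 - 45*v^2 + 34*v + 4)/(36*v^4 - 36*v^3 + 69*v^2 - 30*v + 25)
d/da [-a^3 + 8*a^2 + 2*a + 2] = -3*a^2 + 16*a + 2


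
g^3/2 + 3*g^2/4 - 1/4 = (g/2 + 1/2)*(g - 1/2)*(g + 1)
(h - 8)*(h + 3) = h^2 - 5*h - 24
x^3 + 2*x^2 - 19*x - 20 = (x - 4)*(x + 1)*(x + 5)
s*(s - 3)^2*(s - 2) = s^4 - 8*s^3 + 21*s^2 - 18*s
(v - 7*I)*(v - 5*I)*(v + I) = v^3 - 11*I*v^2 - 23*v - 35*I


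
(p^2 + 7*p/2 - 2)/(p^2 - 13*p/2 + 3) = (p + 4)/(p - 6)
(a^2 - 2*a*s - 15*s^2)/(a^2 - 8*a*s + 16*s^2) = (a^2 - 2*a*s - 15*s^2)/(a^2 - 8*a*s + 16*s^2)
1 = 1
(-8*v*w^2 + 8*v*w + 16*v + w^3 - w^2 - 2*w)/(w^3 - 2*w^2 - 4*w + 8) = (-8*v*w - 8*v + w^2 + w)/(w^2 - 4)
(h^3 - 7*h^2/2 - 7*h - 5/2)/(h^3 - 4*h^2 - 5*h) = (h + 1/2)/h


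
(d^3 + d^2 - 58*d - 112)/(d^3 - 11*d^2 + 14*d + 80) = (d + 7)/(d - 5)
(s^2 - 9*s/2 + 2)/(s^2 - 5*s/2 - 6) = (2*s - 1)/(2*s + 3)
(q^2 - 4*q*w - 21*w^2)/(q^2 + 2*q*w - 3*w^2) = (q - 7*w)/(q - w)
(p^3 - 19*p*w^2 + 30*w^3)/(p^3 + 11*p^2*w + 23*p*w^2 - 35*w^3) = (p^2 - 5*p*w + 6*w^2)/(p^2 + 6*p*w - 7*w^2)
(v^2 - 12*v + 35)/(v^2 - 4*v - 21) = (v - 5)/(v + 3)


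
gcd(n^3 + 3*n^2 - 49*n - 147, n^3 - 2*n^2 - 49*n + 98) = n^2 - 49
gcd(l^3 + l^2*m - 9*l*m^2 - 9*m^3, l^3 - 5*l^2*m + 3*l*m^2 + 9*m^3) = l^2 - 2*l*m - 3*m^2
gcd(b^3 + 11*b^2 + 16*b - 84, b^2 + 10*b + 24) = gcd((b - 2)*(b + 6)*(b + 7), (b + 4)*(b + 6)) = b + 6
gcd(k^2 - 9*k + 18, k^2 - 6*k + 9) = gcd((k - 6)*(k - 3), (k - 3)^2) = k - 3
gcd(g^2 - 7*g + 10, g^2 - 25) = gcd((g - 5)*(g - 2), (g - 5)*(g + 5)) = g - 5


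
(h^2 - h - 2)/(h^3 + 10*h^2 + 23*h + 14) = (h - 2)/(h^2 + 9*h + 14)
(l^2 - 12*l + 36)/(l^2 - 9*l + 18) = (l - 6)/(l - 3)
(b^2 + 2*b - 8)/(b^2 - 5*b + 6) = (b + 4)/(b - 3)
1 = 1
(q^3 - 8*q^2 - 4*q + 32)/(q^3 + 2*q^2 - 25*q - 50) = (q^2 - 10*q + 16)/(q^2 - 25)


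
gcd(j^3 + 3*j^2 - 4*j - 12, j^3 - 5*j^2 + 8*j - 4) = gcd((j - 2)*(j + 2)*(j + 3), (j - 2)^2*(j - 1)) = j - 2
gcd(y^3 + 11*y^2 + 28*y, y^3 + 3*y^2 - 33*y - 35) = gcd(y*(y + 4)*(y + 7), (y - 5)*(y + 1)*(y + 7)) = y + 7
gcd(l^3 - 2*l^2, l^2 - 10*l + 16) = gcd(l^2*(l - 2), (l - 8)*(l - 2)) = l - 2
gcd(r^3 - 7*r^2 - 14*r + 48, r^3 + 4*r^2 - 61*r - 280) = r - 8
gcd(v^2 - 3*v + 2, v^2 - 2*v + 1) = v - 1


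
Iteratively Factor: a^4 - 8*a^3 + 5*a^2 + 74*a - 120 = (a - 2)*(a^3 - 6*a^2 - 7*a + 60) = (a - 2)*(a + 3)*(a^2 - 9*a + 20) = (a - 4)*(a - 2)*(a + 3)*(a - 5)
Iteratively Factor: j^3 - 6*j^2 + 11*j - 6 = (j - 1)*(j^2 - 5*j + 6) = (j - 3)*(j - 1)*(j - 2)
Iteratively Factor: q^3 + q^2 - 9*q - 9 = (q - 3)*(q^2 + 4*q + 3) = (q - 3)*(q + 1)*(q + 3)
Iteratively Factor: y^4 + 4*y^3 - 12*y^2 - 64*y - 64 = (y - 4)*(y^3 + 8*y^2 + 20*y + 16) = (y - 4)*(y + 2)*(y^2 + 6*y + 8) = (y - 4)*(y + 2)^2*(y + 4)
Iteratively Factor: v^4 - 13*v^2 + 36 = (v + 3)*(v^3 - 3*v^2 - 4*v + 12) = (v + 2)*(v + 3)*(v^2 - 5*v + 6) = (v - 2)*(v + 2)*(v + 3)*(v - 3)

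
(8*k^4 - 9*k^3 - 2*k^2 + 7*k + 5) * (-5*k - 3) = -40*k^5 + 21*k^4 + 37*k^3 - 29*k^2 - 46*k - 15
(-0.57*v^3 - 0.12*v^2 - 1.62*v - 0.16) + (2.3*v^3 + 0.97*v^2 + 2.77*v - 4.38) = 1.73*v^3 + 0.85*v^2 + 1.15*v - 4.54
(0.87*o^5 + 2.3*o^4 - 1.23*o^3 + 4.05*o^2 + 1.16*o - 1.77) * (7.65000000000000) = 6.6555*o^5 + 17.595*o^4 - 9.4095*o^3 + 30.9825*o^2 + 8.874*o - 13.5405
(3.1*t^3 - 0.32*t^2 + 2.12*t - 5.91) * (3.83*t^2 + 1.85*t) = 11.873*t^5 + 4.5094*t^4 + 7.5276*t^3 - 18.7133*t^2 - 10.9335*t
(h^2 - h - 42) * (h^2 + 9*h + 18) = h^4 + 8*h^3 - 33*h^2 - 396*h - 756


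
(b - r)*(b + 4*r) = b^2 + 3*b*r - 4*r^2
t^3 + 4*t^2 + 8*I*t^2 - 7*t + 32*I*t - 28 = (t + 4)*(t + I)*(t + 7*I)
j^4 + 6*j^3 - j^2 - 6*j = j*(j - 1)*(j + 1)*(j + 6)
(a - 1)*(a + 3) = a^2 + 2*a - 3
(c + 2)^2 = c^2 + 4*c + 4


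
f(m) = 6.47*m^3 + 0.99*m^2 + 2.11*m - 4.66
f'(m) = 19.41*m^2 + 1.98*m + 2.11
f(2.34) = 88.60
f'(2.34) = 113.02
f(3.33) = 252.26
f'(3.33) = 223.94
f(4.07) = 456.53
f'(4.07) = 331.69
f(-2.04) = -59.77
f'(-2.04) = 78.85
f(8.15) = 3580.79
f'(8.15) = 1307.51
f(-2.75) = -137.53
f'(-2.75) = 143.45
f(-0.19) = -5.07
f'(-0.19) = 2.43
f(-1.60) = -32.00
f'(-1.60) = 48.63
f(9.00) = 4811.15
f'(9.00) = 1592.14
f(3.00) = 185.27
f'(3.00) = 182.74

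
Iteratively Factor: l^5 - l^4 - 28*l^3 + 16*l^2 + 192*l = (l + 4)*(l^4 - 5*l^3 - 8*l^2 + 48*l) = (l - 4)*(l + 4)*(l^3 - l^2 - 12*l) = l*(l - 4)*(l + 4)*(l^2 - l - 12) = l*(l - 4)*(l + 3)*(l + 4)*(l - 4)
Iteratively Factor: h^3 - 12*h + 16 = (h - 2)*(h^2 + 2*h - 8) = (h - 2)*(h + 4)*(h - 2)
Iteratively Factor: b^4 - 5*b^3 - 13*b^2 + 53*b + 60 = (b + 1)*(b^3 - 6*b^2 - 7*b + 60) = (b - 5)*(b + 1)*(b^2 - b - 12) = (b - 5)*(b - 4)*(b + 1)*(b + 3)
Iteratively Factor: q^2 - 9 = (q + 3)*(q - 3)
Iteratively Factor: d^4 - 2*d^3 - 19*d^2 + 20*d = (d + 4)*(d^3 - 6*d^2 + 5*d) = d*(d + 4)*(d^2 - 6*d + 5) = d*(d - 1)*(d + 4)*(d - 5)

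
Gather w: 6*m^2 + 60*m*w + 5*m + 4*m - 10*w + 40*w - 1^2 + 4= 6*m^2 + 9*m + w*(60*m + 30) + 3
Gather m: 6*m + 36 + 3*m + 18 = 9*m + 54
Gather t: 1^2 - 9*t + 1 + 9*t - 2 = 0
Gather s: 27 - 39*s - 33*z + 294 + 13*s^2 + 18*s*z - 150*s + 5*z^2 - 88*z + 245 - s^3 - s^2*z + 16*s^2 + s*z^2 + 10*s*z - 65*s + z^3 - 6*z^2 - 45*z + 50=-s^3 + s^2*(29 - z) + s*(z^2 + 28*z - 254) + z^3 - z^2 - 166*z + 616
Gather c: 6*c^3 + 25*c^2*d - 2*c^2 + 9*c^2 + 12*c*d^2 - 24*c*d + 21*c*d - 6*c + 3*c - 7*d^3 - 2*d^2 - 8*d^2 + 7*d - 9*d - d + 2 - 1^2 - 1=6*c^3 + c^2*(25*d + 7) + c*(12*d^2 - 3*d - 3) - 7*d^3 - 10*d^2 - 3*d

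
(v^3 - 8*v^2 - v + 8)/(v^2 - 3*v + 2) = (v^2 - 7*v - 8)/(v - 2)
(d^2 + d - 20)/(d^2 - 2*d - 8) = (d + 5)/(d + 2)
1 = 1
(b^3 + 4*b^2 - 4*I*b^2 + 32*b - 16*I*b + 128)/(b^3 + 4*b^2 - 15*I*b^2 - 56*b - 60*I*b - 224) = (b + 4*I)/(b - 7*I)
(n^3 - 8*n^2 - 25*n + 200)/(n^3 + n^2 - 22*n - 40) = (n^2 - 3*n - 40)/(n^2 + 6*n + 8)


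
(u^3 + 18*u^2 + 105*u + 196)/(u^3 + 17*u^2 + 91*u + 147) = (u + 4)/(u + 3)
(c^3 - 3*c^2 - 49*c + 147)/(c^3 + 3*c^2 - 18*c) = (c^2 - 49)/(c*(c + 6))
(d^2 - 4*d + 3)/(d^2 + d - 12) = (d - 1)/(d + 4)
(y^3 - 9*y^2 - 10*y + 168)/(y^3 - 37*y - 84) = (y - 6)/(y + 3)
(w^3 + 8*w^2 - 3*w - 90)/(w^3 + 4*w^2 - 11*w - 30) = (w + 6)/(w + 2)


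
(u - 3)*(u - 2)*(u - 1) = u^3 - 6*u^2 + 11*u - 6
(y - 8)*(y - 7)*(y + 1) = y^3 - 14*y^2 + 41*y + 56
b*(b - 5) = b^2 - 5*b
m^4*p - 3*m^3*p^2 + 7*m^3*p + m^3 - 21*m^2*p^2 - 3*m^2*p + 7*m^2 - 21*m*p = m*(m + 7)*(m - 3*p)*(m*p + 1)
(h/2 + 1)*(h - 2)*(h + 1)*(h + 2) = h^4/2 + 3*h^3/2 - h^2 - 6*h - 4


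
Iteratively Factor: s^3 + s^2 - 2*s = (s - 1)*(s^2 + 2*s) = s*(s - 1)*(s + 2)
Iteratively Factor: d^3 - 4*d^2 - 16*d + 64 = (d - 4)*(d^2 - 16) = (d - 4)^2*(d + 4)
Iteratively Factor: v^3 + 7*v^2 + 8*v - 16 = (v + 4)*(v^2 + 3*v - 4) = (v + 4)^2*(v - 1)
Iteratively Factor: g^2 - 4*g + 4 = (g - 2)*(g - 2)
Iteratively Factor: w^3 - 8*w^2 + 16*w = (w)*(w^2 - 8*w + 16) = w*(w - 4)*(w - 4)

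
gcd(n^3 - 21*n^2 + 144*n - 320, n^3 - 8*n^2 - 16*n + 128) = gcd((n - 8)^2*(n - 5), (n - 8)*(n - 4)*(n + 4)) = n - 8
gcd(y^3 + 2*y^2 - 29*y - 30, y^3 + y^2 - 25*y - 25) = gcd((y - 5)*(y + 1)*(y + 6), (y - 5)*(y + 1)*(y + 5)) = y^2 - 4*y - 5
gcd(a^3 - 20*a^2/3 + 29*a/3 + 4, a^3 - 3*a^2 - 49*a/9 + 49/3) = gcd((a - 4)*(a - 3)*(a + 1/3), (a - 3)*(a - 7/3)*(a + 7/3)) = a - 3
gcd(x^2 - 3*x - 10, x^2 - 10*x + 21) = 1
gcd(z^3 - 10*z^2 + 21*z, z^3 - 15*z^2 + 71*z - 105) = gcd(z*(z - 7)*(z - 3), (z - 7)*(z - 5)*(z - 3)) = z^2 - 10*z + 21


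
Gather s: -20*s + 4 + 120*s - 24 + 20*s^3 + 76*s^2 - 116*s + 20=20*s^3 + 76*s^2 - 16*s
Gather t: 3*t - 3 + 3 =3*t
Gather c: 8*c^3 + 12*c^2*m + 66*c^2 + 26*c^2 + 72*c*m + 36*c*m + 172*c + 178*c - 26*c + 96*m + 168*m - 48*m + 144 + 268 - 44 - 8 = 8*c^3 + c^2*(12*m + 92) + c*(108*m + 324) + 216*m + 360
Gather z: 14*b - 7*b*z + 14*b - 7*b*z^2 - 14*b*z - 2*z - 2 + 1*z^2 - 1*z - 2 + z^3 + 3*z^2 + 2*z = 28*b + z^3 + z^2*(4 - 7*b) + z*(-21*b - 1) - 4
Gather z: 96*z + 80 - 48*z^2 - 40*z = -48*z^2 + 56*z + 80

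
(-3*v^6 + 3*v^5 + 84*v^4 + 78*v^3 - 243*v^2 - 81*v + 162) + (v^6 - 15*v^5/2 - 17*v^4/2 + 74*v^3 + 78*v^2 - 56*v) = -2*v^6 - 9*v^5/2 + 151*v^4/2 + 152*v^3 - 165*v^2 - 137*v + 162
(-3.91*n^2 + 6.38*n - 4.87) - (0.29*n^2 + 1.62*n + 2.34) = -4.2*n^2 + 4.76*n - 7.21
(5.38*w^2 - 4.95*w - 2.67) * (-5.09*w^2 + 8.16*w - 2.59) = -27.3842*w^4 + 69.0963*w^3 - 40.7359*w^2 - 8.9667*w + 6.9153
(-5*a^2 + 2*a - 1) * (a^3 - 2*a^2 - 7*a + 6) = -5*a^5 + 12*a^4 + 30*a^3 - 42*a^2 + 19*a - 6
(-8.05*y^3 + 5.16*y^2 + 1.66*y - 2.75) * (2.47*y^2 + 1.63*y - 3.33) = -19.8835*y^5 - 0.376300000000001*y^4 + 39.3175*y^3 - 21.2695*y^2 - 10.0103*y + 9.1575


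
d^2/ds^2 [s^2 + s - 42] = 2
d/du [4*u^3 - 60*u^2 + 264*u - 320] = 12*u^2 - 120*u + 264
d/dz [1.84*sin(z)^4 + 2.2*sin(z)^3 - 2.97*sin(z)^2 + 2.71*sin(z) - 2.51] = (7.36*sin(z)^3 + 6.6*sin(z)^2 - 5.94*sin(z) + 2.71)*cos(z)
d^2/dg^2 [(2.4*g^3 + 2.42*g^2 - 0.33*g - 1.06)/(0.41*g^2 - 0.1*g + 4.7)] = (-4.44089209850063e-16*g^5 + 8.88178419700125e-16*g^4 - 9.114106*g^3 - 35.817156*g^2 + 322.17222*g + 110.66944)/(0.068921*g^6 - 0.05043*g^5 + 2.38251*g^4 - 1.1572*g^3 + 27.3117*g^2 - 6.627*g + 103.823)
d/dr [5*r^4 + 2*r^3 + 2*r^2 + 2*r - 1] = 20*r^3 + 6*r^2 + 4*r + 2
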